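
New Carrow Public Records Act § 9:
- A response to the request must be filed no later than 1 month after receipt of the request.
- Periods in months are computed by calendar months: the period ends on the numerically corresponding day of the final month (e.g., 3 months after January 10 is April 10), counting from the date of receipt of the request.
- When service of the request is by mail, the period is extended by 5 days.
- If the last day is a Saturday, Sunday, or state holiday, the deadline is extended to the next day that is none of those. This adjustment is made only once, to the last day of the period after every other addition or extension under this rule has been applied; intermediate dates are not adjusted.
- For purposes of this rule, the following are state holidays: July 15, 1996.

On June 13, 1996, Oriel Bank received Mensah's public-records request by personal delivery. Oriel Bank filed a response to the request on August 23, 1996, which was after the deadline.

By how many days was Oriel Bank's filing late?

1 month after June 13, 1996 is July 13, 1996.
Service was not by mail, so no mail extension applies.
July 13, 1996 is Saturday; July 14, 1996 is Sunday; July 15, 1996 is a listed holiday. The next qualifying day is July 16, 1996.
The deadline is July 16, 1996; from July 16, 1996 to August 23, 1996 is 38 days.

38 days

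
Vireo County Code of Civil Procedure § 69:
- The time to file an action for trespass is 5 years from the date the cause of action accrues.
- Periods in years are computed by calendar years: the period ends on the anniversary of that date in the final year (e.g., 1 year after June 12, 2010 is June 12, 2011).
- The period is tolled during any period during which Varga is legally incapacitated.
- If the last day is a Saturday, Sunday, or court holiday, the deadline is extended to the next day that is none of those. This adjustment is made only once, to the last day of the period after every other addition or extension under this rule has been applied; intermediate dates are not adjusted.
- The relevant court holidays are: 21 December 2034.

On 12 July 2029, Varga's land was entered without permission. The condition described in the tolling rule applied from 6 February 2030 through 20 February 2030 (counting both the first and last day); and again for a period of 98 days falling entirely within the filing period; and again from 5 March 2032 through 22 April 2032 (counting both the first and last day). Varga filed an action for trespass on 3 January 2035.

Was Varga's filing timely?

No

5 years after 12 July 2029 is July 12, 2034.
From February 6, 2030 through February 20, 2030 inclusive is 15 days; tolling adds 15 days: July 12, 2034 + 15 days = July 27, 2034.
Tolling adds 98 days: July 27, 2034 + 98 days = November 2, 2034.
From March 5, 2032 through April 22, 2032 inclusive is 49 days; tolling adds 49 days: November 2, 2034 + 49 days = December 21, 2034.
December 21, 2034 is a listed holiday. The next qualifying day is December 22, 2034.
The deadline is December 22, 2034; the filing on January 3, 2035 is after that date.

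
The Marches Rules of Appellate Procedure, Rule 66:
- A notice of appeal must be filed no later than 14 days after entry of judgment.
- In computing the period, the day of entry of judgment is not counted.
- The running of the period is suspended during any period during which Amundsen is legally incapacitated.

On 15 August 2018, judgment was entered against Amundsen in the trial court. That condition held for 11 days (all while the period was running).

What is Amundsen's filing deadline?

14 days after 15 August 2018 is August 29, 2018.
Tolling adds 11 days: August 29, 2018 + 11 days = September 9, 2018.

September 9, 2018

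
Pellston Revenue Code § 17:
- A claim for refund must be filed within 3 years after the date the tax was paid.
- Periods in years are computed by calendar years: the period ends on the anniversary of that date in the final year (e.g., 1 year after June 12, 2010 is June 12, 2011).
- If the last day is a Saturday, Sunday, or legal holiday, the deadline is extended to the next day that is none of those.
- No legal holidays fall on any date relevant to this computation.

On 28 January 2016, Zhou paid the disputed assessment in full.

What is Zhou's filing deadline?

3 years after 28 January 2016 is January 28, 2019.
January 28, 2019 is a Monday and not a legal holiday, so no extension applies.

January 28, 2019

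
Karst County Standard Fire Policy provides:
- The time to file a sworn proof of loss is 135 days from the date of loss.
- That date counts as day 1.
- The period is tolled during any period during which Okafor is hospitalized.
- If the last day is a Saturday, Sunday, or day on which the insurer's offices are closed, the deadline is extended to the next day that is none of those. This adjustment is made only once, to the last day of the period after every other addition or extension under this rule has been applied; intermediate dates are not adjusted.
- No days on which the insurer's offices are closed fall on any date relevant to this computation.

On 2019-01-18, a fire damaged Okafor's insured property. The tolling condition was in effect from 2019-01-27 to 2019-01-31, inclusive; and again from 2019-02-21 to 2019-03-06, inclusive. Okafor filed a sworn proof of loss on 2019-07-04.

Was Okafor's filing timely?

Counting 2019-01-18 as day 1, day 135 is June 1, 2019.
From January 27, 2019 through January 31, 2019 inclusive is 5 days; tolling adds 5 days: June 1, 2019 + 5 days = June 6, 2019.
From February 21, 2019 through March 6, 2019 inclusive is 14 days; tolling adds 14 days: June 6, 2019 + 14 days = June 20, 2019.
June 20, 2019 is a Thursday and not a day on which the insurer's offices are closed, so no extension applies.
The deadline is June 20, 2019; the filing on July 4, 2019 is after that date.

No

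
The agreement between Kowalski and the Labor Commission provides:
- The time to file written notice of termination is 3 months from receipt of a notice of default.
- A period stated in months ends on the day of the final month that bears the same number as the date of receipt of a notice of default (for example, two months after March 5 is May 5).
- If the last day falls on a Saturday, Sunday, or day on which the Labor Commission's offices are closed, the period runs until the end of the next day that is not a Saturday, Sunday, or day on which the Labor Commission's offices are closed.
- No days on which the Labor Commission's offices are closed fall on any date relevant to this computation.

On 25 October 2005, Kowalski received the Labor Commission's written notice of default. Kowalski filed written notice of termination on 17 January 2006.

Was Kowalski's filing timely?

Yes

3 months after 25 October 2005 is January 25, 2006.
January 25, 2006 is a Wednesday and not a day on which the Labor Commission's offices are closed, so no extension applies.
The deadline is January 25, 2006; the filing on January 17, 2006 is on or before that date.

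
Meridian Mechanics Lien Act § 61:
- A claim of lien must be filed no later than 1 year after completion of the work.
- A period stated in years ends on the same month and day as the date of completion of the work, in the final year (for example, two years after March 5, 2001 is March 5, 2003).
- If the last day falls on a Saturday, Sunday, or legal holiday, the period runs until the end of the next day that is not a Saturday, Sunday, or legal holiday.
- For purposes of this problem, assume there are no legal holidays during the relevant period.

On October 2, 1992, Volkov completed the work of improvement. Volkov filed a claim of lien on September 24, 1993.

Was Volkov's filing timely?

1 year after October 2, 1992 is October 2, 1993.
October 2, 1993 is Saturday; October 3, 1993 is Sunday. The next qualifying day is October 4, 1993.
The deadline is October 4, 1993; the filing on September 24, 1993 is on or before that date.

Yes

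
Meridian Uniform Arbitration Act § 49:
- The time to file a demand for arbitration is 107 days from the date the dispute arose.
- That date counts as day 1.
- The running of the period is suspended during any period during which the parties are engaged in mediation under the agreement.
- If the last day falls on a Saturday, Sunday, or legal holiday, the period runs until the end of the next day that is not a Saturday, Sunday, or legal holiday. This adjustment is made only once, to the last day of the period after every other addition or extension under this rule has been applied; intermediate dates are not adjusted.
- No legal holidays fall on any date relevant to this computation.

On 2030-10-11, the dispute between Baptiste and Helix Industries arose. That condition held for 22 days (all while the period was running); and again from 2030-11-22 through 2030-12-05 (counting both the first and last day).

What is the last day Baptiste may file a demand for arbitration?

March 3, 2031

Counting 2030-10-11 as day 1, day 107 is January 25, 2031.
Tolling adds 22 days: January 25, 2031 + 22 days = February 16, 2031.
From November 22, 2030 through December 5, 2030 inclusive is 14 days; tolling adds 14 days: February 16, 2031 + 14 days = March 2, 2031.
March 2, 2031 is Sunday. The next qualifying day is March 3, 2031.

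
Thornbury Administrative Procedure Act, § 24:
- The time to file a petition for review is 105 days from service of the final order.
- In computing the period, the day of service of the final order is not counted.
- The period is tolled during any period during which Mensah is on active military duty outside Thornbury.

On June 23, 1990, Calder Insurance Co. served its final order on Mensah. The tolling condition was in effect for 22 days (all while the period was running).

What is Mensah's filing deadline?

October 28, 1990

105 days after June 23, 1990 is October 6, 1990.
Tolling adds 22 days: October 6, 1990 + 22 days = October 28, 1990.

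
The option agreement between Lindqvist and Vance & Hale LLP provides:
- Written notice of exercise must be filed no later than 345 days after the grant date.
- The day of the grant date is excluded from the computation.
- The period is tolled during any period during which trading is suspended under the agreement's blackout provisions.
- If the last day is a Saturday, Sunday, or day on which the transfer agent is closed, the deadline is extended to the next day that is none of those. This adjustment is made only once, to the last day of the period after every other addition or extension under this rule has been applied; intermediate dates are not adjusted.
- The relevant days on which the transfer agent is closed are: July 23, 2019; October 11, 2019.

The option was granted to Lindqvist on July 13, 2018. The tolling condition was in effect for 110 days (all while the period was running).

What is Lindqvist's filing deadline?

October 14, 2019

345 days after July 13, 2018 is June 23, 2019.
Tolling adds 110 days: June 23, 2019 + 110 days = October 11, 2019.
October 11, 2019 is a listed holiday; October 12, 2019 is Saturday; October 13, 2019 is Sunday. The next qualifying day is October 14, 2019.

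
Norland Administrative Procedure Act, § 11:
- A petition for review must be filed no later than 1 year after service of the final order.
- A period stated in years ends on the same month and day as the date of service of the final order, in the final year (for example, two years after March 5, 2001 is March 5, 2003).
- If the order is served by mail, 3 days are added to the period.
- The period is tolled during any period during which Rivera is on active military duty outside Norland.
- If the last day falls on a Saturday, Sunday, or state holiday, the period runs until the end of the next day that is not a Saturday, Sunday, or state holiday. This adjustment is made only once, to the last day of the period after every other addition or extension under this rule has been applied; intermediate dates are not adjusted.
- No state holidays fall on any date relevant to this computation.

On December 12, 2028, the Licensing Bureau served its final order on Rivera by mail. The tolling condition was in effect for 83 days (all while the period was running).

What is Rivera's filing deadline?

March 8, 2030

1 year after December 12, 2028 is December 12, 2029.
Service was by mail, adding 3 days: December 12, 2029 + 3 days = December 15, 2029.
Tolling adds 83 days: December 15, 2029 + 83 days = March 8, 2030.
March 8, 2030 is a Friday and not a state holiday, so no extension applies.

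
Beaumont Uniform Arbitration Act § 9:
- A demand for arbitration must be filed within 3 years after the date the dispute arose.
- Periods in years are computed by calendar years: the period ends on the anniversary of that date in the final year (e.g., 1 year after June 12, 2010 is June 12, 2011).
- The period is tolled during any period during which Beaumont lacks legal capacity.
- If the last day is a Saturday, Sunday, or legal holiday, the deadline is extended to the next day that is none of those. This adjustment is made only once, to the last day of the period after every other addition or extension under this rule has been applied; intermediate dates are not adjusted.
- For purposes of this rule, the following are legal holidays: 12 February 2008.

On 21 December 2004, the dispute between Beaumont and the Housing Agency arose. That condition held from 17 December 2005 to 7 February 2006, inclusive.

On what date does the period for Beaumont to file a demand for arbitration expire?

February 13, 2008

3 years after 21 December 2004 is December 21, 2007.
From December 17, 2005 through February 7, 2006 inclusive is 53 days; tolling adds 53 days: December 21, 2007 + 53 days = February 12, 2008.
February 12, 2008 is a listed holiday. The next qualifying day is February 13, 2008.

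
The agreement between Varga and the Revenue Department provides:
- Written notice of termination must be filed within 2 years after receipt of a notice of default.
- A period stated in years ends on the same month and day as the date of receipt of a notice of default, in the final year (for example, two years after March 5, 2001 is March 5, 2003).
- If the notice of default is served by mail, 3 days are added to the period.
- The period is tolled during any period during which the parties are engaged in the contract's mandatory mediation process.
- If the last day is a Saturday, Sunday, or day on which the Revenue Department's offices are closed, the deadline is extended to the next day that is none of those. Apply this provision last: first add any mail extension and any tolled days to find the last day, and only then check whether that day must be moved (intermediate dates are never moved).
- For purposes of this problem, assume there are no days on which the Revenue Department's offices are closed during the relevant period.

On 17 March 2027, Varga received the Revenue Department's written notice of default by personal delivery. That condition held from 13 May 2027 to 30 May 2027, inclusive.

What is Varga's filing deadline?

April 4, 2029

2 years after 17 March 2027 is March 17, 2029.
Service was not by mail, so no mail extension applies.
From May 13, 2027 through May 30, 2027 inclusive is 18 days; tolling adds 18 days: March 17, 2029 + 18 days = April 4, 2029.
April 4, 2029 is a Wednesday and not a day on which the Revenue Department's offices are closed, so no extension applies.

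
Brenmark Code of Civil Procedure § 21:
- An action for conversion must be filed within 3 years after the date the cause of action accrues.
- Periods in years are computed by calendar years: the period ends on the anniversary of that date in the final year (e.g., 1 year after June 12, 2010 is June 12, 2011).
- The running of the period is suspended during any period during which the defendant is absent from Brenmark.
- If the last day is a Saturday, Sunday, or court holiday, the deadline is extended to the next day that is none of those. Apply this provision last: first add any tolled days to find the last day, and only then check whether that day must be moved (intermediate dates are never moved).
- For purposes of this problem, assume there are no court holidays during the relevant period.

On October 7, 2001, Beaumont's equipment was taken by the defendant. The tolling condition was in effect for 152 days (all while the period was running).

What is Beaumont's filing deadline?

March 8, 2005

3 years after October 7, 2001 is October 7, 2004.
Tolling adds 152 days: October 7, 2004 + 152 days = March 8, 2005.
March 8, 2005 is a Tuesday and not a court holiday, so no extension applies.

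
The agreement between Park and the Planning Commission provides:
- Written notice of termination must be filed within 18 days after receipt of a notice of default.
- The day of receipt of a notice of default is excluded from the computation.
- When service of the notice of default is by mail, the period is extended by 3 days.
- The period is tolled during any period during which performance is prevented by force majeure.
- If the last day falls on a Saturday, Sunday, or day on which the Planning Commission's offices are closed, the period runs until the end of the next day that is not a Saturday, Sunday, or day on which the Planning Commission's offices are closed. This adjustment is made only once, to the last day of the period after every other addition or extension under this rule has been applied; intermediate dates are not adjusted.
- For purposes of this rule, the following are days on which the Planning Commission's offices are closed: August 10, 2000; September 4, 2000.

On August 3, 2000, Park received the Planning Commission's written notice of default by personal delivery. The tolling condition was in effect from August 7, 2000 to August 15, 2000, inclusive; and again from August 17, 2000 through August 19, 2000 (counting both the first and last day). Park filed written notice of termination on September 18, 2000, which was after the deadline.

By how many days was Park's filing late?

13 days

18 days after August 3, 2000 is August 21, 2000.
Service was not by mail, so no mail extension applies.
From August 7, 2000 through August 15, 2000 inclusive is 9 days; tolling adds 9 days: August 21, 2000 + 9 days = August 30, 2000.
From August 17, 2000 through August 19, 2000 inclusive is 3 days; tolling adds 3 days: August 30, 2000 + 3 days = September 2, 2000.
September 2, 2000 is Saturday; September 3, 2000 is Sunday; September 4, 2000 is a listed holiday. The next qualifying day is September 5, 2000.
The deadline is September 5, 2000; from September 5, 2000 to September 18, 2000 is 13 days.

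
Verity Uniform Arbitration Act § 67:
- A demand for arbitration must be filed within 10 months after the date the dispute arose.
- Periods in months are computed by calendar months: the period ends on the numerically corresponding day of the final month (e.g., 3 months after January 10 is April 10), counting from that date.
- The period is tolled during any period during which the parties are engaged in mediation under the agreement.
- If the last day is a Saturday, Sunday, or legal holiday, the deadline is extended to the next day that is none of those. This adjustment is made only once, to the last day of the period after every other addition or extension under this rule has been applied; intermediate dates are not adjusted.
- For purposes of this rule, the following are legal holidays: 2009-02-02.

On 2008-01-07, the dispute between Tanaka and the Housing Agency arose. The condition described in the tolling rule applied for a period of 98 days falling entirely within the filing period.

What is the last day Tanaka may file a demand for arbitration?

February 13, 2009

10 months after 2008-01-07 is November 7, 2008.
Tolling adds 98 days: November 7, 2008 + 98 days = February 13, 2009.
February 13, 2009 is a Friday and not a legal holiday, so no extension applies.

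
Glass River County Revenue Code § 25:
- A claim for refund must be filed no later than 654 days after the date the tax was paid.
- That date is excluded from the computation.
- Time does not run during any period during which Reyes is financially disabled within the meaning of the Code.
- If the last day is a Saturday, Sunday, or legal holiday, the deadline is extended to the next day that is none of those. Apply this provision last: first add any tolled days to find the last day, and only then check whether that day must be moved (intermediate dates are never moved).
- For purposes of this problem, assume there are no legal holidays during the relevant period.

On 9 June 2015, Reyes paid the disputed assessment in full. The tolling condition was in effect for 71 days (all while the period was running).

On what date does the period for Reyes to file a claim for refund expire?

June 5, 2017

654 days after 9 June 2015 is March 24, 2017.
Tolling adds 71 days: March 24, 2017 + 71 days = June 3, 2017.
June 3, 2017 is Saturday; June 4, 2017 is Sunday. The next qualifying day is June 5, 2017.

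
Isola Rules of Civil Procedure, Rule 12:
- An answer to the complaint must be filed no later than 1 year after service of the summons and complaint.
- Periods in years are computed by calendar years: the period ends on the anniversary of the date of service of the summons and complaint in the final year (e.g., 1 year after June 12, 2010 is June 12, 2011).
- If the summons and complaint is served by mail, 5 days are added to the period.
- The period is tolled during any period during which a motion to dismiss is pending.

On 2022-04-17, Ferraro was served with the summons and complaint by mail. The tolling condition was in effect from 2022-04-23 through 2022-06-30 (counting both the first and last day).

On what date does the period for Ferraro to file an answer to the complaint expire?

1 year after 2022-04-17 is April 17, 2023.
Service was by mail, adding 5 days: April 17, 2023 + 5 days = April 22, 2023.
From April 23, 2022 through June 30, 2022 inclusive is 69 days; tolling adds 69 days: April 22, 2023 + 69 days = June 30, 2023.

June 30, 2023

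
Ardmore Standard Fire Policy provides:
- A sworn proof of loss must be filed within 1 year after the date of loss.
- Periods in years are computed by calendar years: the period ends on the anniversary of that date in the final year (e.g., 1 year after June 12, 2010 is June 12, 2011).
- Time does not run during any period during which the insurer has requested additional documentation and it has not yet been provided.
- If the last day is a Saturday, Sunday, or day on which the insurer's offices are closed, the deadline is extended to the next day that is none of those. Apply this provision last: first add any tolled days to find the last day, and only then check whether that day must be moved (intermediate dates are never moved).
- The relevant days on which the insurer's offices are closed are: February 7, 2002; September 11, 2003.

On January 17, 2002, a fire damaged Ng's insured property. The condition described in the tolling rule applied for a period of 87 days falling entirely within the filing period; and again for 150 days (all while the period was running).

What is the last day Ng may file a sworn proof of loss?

1 year after January 17, 2002 is January 17, 2003.
Tolling adds 87 days: January 17, 2003 + 87 days = April 14, 2003.
Tolling adds 150 days: April 14, 2003 + 150 days = September 11, 2003.
September 11, 2003 is a listed holiday. The next qualifying day is September 12, 2003.

September 12, 2003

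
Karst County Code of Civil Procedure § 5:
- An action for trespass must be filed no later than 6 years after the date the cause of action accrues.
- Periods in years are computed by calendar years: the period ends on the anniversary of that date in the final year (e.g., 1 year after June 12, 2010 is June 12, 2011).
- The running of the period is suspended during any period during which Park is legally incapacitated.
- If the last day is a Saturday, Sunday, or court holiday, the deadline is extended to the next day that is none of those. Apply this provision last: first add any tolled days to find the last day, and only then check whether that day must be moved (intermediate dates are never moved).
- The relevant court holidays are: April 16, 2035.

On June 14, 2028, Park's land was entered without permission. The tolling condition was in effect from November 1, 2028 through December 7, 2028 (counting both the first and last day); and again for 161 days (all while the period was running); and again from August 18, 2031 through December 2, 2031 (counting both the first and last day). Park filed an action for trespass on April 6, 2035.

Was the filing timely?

6 years after June 14, 2028 is June 14, 2034.
From November 1, 2028 through December 7, 2028 inclusive is 37 days; tolling adds 37 days: June 14, 2034 + 37 days = July 21, 2034.
Tolling adds 161 days: July 21, 2034 + 161 days = December 29, 2034.
From August 18, 2031 through December 2, 2031 inclusive is 107 days; tolling adds 107 days: December 29, 2034 + 107 days = April 15, 2035.
April 15, 2035 is Sunday; April 16, 2035 is a listed holiday. The next qualifying day is April 17, 2035.
The deadline is April 17, 2035; the filing on April 6, 2035 is on or before that date.

Yes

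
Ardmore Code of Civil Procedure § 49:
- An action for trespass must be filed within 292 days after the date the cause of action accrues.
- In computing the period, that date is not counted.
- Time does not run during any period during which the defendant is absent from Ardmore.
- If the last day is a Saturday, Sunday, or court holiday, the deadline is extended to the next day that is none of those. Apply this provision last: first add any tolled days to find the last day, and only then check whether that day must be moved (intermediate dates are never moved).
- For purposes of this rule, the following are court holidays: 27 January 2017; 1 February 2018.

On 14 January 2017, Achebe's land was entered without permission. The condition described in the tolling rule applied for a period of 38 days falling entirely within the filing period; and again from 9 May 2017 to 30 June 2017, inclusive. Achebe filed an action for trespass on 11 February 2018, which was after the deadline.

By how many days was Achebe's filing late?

292 days after 14 January 2017 is November 2, 2017.
Tolling adds 38 days: November 2, 2017 + 38 days = December 10, 2017.
From May 9, 2017 through June 30, 2017 inclusive is 53 days; tolling adds 53 days: December 10, 2017 + 53 days = February 1, 2018.
February 1, 2018 is a listed holiday. The next qualifying day is February 2, 2018.
The deadline is February 2, 2018; from February 2, 2018 to February 11, 2018 is 9 days.

9 days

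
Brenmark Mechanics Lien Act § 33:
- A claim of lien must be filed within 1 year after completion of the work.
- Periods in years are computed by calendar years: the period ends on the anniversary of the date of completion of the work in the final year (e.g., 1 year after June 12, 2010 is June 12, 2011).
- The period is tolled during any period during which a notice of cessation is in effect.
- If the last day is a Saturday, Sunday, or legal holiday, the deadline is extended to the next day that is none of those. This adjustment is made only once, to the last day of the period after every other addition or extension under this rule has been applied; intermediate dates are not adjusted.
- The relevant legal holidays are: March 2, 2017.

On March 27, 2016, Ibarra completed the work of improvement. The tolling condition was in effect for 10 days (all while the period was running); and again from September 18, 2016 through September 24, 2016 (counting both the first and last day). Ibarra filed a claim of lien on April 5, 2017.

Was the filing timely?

1 year after March 27, 2016 is March 27, 2017.
Tolling adds 10 days: March 27, 2017 + 10 days = April 6, 2017.
From September 18, 2016 through September 24, 2016 inclusive is 7 days; tolling adds 7 days: April 6, 2017 + 7 days = April 13, 2017.
April 13, 2017 is a Thursday and not a legal holiday, so no extension applies.
The deadline is April 13, 2017; the filing on April 5, 2017 is on or before that date.

Yes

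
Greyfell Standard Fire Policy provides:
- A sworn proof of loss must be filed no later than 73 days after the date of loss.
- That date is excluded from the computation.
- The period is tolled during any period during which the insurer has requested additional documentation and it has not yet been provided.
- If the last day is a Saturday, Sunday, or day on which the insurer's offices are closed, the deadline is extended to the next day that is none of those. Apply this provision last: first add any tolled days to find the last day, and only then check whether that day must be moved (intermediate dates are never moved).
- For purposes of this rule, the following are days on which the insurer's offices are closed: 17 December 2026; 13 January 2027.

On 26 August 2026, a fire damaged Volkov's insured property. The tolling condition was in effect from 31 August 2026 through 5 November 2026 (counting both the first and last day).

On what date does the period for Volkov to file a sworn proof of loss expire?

73 days after 26 August 2026 is November 7, 2026.
From August 31, 2026 through November 5, 2026 inclusive is 67 days; tolling adds 67 days: November 7, 2026 + 67 days = January 13, 2027.
January 13, 2027 is a listed holiday. The next qualifying day is January 14, 2027.

January 14, 2027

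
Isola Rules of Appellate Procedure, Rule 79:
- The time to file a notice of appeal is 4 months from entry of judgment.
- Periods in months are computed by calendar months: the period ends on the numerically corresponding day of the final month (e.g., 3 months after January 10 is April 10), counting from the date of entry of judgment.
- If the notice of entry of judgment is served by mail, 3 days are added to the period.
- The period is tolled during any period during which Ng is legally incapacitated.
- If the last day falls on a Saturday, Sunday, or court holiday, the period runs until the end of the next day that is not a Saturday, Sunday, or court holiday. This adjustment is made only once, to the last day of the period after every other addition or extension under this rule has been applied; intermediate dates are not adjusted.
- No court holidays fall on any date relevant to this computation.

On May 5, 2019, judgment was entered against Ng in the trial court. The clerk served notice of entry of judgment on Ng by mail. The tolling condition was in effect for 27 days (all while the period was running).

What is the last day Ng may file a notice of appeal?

October 7, 2019

4 months after May 5, 2019 is September 5, 2019.
Service was by mail, adding 3 days: September 5, 2019 + 3 days = September 8, 2019.
Tolling adds 27 days: September 8, 2019 + 27 days = October 5, 2019.
October 5, 2019 is Saturday; October 6, 2019 is Sunday. The next qualifying day is October 7, 2019.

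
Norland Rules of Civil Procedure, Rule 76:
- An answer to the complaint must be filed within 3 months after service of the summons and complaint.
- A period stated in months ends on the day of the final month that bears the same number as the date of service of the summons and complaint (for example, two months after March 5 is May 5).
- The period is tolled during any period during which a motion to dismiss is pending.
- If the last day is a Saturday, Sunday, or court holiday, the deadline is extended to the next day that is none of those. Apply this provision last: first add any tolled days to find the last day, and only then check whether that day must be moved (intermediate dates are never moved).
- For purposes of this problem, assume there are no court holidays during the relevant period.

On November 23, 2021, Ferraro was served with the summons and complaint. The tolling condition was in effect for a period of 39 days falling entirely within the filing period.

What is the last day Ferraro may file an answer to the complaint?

3 months after November 23, 2021 is February 23, 2022.
Tolling adds 39 days: February 23, 2022 + 39 days = April 3, 2022.
April 3, 2022 is Sunday. The next qualifying day is April 4, 2022.

April 4, 2022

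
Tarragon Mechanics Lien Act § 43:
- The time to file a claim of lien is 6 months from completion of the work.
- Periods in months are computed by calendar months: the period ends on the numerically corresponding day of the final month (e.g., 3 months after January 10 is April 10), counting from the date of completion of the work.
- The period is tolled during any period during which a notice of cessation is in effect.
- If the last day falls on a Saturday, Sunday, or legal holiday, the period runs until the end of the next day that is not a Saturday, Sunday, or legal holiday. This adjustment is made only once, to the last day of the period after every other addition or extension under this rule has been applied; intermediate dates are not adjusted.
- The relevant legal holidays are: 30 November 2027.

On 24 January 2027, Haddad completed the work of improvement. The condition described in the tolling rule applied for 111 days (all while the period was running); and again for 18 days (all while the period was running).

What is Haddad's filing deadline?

December 1, 2027

6 months after 24 January 2027 is July 24, 2027.
Tolling adds 111 days: July 24, 2027 + 111 days = November 12, 2027.
Tolling adds 18 days: November 12, 2027 + 18 days = November 30, 2027.
November 30, 2027 is a listed holiday. The next qualifying day is December 1, 2027.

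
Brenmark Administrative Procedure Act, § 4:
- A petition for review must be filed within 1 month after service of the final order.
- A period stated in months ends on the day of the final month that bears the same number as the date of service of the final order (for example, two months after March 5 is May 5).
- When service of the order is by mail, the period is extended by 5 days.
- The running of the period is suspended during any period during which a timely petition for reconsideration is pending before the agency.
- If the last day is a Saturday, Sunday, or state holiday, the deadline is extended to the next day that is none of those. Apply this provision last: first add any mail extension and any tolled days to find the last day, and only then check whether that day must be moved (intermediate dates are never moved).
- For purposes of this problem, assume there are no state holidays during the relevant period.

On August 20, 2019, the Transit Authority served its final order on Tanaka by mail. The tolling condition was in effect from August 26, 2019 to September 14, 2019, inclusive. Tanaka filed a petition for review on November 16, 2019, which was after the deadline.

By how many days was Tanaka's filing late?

32 days

1 month after August 20, 2019 is September 20, 2019.
Service was by mail, adding 5 days: September 20, 2019 + 5 days = September 25, 2019.
From August 26, 2019 through September 14, 2019 inclusive is 20 days; tolling adds 20 days: September 25, 2019 + 20 days = October 15, 2019.
October 15, 2019 is a Tuesday and not a state holiday, so no extension applies.
The deadline is October 15, 2019; from October 15, 2019 to November 16, 2019 is 32 days.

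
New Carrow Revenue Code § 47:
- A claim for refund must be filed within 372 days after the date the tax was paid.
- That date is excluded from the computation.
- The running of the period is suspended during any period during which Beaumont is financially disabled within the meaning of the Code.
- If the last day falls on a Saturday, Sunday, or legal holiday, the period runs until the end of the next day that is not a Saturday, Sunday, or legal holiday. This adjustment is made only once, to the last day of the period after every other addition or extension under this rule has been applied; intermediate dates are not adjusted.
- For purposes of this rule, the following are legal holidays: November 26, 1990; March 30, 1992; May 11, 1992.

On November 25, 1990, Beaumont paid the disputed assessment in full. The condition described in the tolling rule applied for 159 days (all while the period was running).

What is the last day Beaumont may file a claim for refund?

372 days after November 25, 1990 is December 2, 1991.
Tolling adds 159 days: December 2, 1991 + 159 days = May 9, 1992.
May 9, 1992 is Saturday; May 10, 1992 is Sunday; May 11, 1992 is a listed holiday. The next qualifying day is May 12, 1992.

May 12, 1992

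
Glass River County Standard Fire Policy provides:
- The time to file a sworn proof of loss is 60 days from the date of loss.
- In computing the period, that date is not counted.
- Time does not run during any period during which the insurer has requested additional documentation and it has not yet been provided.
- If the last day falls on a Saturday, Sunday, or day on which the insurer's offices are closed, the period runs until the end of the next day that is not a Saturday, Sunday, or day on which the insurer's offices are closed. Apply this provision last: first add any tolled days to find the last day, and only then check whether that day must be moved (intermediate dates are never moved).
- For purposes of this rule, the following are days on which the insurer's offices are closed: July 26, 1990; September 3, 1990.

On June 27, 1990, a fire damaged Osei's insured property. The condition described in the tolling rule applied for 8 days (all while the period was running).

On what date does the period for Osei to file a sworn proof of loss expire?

60 days after June 27, 1990 is August 26, 1990.
Tolling adds 8 days: August 26, 1990 + 8 days = September 3, 1990.
September 3, 1990 is a listed holiday. The next qualifying day is September 4, 1990.

September 4, 1990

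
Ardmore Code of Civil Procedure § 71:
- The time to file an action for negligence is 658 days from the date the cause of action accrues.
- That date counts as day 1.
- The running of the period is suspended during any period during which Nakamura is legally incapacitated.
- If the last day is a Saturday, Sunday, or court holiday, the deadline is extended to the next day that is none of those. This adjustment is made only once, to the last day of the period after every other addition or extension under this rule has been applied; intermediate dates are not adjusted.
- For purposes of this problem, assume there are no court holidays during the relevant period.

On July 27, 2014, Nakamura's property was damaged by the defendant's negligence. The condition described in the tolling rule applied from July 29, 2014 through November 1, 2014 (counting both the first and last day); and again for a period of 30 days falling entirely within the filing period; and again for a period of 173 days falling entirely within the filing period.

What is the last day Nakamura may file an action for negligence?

March 9, 2017

Counting July 27, 2014 as day 1, day 658 is May 14, 2016.
From July 29, 2014 through November 1, 2014 inclusive is 96 days; tolling adds 96 days: May 14, 2016 + 96 days = August 18, 2016.
Tolling adds 30 days: August 18, 2016 + 30 days = September 17, 2016.
Tolling adds 173 days: September 17, 2016 + 173 days = March 9, 2017.
March 9, 2017 is a Thursday and not a court holiday, so no extension applies.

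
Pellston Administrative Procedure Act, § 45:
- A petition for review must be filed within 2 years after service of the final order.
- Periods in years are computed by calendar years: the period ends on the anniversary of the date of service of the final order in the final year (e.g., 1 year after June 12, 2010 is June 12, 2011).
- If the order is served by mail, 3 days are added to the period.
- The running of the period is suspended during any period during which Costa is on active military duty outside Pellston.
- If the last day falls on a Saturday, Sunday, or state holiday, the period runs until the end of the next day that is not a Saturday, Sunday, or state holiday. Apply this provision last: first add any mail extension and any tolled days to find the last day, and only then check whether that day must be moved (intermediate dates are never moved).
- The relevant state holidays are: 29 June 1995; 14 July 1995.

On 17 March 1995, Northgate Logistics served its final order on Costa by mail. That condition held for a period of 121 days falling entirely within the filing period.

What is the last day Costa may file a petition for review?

July 21, 1997

2 years after 17 March 1995 is March 17, 1997.
Service was by mail, adding 3 days: March 17, 1997 + 3 days = March 20, 1997.
Tolling adds 121 days: March 20, 1997 + 121 days = July 19, 1997.
July 19, 1997 is Saturday; July 20, 1997 is Sunday. The next qualifying day is July 21, 1997.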